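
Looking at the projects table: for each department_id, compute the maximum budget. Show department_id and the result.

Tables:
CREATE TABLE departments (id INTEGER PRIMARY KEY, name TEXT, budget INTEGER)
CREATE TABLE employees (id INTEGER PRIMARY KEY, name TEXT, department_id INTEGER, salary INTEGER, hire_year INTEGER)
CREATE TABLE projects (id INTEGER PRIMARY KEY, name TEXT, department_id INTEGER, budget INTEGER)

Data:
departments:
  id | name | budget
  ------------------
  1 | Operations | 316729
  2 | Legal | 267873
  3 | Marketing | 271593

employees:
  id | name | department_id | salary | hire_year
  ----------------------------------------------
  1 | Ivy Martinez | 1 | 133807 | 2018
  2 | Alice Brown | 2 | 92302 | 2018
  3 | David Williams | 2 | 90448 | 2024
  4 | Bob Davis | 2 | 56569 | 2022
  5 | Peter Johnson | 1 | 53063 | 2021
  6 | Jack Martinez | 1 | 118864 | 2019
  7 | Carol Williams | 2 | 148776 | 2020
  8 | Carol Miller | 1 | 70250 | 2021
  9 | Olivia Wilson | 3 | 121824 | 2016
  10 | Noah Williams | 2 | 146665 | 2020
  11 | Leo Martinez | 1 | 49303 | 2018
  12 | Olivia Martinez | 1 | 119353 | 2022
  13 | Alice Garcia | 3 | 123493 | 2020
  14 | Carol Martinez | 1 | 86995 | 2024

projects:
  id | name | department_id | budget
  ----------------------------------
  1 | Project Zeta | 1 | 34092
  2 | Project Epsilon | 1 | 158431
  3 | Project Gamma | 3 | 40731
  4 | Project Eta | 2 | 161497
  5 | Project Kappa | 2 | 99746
SELECT department_id, MAX(budget) AS max_budget FROM projects GROUP BY department_id

Execution result:
department_id | max_budget
1 | 158431
2 | 161497
3 | 40731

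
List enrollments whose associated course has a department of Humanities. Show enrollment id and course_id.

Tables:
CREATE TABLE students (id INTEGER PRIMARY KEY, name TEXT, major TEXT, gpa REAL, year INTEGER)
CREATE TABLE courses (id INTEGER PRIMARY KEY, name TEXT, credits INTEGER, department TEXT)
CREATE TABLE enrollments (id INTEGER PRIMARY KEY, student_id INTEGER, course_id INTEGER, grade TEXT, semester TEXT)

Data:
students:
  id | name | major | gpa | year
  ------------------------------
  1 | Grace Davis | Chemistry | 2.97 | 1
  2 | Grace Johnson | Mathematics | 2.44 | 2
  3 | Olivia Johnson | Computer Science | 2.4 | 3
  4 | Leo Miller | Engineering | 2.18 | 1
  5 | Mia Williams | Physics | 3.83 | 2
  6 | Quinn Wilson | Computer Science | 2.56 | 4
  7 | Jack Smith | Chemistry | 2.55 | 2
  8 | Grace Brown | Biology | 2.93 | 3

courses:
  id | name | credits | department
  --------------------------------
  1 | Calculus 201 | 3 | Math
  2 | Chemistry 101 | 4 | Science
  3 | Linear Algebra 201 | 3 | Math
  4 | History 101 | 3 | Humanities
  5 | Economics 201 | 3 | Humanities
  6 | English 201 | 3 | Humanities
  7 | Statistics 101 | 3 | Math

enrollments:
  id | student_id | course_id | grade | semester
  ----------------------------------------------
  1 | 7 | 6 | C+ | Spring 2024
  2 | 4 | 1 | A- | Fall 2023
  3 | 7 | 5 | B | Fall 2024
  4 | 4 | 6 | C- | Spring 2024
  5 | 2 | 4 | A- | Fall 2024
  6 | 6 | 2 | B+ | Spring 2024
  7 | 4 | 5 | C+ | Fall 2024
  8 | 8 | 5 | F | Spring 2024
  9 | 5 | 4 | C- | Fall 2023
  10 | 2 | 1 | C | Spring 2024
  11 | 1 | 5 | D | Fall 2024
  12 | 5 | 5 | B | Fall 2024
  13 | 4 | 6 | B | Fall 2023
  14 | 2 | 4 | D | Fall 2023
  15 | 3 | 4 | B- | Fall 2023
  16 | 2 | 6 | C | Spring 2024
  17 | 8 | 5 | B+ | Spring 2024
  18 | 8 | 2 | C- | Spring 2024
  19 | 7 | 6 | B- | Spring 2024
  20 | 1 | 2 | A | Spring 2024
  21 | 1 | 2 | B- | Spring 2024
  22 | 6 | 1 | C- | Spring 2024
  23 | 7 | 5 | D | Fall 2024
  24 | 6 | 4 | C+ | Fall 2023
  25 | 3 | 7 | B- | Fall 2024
SELECT id, course_id FROM enrollments WHERE course_id IN (SELECT id FROM courses WHERE department = 'Humanities')

Execution result:
id | course_id
1 | 6
3 | 5
4 | 6
5 | 4
7 | 5
8 | 5
9 | 4
11 | 5
12 | 5
13 | 6
14 | 4
15 | 4
16 | 6
17 | 5
19 | 6
23 | 5
24 | 4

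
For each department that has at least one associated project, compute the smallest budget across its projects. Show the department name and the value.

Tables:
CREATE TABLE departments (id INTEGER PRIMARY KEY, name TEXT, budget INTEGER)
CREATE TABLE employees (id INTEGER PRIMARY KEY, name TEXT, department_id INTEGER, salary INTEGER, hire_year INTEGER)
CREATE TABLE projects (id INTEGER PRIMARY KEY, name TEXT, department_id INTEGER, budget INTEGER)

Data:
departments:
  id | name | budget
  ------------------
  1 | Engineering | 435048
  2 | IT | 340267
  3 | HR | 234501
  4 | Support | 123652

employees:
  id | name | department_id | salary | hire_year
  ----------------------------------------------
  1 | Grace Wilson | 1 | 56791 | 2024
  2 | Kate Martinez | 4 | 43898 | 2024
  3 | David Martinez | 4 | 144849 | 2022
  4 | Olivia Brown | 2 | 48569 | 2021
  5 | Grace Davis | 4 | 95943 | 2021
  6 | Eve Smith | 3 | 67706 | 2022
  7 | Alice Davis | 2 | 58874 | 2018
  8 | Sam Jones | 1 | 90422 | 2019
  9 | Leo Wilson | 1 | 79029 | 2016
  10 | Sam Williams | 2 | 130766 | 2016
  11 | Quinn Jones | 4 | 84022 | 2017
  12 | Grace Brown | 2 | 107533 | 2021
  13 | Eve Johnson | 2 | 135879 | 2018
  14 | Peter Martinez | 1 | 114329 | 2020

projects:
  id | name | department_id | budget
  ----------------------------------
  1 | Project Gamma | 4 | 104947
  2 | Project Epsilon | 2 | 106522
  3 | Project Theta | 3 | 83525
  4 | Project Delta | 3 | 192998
SELECT p.name, MIN(c.budget) AS min_budget FROM projects c JOIN departments p ON c.department_id = p.id GROUP BY p.id, p.name

Execution result:
name | min_budget
IT | 106522
HR | 83525
Support | 104947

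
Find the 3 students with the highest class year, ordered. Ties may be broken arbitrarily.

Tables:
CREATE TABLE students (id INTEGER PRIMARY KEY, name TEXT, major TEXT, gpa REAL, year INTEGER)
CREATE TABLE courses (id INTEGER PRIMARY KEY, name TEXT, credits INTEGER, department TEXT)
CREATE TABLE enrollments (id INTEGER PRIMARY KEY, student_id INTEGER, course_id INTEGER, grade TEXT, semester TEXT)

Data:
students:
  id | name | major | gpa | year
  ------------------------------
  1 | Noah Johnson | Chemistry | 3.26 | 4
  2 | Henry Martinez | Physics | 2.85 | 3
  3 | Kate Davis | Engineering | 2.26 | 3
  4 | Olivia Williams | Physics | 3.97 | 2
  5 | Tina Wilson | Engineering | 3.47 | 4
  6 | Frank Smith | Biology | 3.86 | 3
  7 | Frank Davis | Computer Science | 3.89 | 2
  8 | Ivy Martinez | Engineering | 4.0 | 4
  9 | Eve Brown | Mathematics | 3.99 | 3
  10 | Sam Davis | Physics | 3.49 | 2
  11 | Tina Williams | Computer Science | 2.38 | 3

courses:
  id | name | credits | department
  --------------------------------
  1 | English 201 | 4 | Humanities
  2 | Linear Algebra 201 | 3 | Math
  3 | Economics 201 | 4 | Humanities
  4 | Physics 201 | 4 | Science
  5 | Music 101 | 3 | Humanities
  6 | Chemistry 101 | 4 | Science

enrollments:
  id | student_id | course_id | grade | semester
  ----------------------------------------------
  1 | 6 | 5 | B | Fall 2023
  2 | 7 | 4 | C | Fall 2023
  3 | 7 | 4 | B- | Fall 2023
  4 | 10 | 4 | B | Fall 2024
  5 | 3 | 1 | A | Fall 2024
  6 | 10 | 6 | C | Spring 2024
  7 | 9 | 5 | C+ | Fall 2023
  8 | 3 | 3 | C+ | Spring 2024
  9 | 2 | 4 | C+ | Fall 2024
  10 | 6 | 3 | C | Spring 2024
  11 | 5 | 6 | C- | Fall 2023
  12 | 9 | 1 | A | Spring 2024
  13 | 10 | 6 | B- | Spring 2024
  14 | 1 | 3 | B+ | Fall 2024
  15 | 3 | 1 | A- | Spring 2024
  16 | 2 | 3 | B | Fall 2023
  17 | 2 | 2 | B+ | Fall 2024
SELECT name, year FROM students ORDER BY year DESC LIMIT 3

Execution result:
name | year
Noah Johnson | 4
Tina Wilson | 4
Ivy Martinez | 4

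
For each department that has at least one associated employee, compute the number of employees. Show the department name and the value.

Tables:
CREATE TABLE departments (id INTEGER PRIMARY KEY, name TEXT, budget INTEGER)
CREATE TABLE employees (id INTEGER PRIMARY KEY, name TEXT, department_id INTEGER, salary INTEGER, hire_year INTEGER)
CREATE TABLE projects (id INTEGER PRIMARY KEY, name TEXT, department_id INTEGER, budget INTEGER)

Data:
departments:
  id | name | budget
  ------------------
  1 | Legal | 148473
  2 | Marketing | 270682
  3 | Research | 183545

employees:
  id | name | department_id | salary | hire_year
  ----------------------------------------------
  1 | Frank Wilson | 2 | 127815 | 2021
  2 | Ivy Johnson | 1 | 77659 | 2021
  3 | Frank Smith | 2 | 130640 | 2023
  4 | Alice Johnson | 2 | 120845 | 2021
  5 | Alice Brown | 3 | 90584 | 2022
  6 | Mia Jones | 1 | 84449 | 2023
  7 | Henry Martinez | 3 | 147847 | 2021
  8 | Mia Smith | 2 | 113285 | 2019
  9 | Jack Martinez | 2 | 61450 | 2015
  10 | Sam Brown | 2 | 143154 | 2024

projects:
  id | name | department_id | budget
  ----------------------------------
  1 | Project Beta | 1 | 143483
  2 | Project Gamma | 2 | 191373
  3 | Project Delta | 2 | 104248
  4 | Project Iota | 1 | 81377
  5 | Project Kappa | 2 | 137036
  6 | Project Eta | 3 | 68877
SELECT p.name, COUNT(*) AS n FROM employees c JOIN departments p ON c.department_id = p.id GROUP BY p.id, p.name

Execution result:
name | n
Legal | 2
Marketing | 6
Research | 2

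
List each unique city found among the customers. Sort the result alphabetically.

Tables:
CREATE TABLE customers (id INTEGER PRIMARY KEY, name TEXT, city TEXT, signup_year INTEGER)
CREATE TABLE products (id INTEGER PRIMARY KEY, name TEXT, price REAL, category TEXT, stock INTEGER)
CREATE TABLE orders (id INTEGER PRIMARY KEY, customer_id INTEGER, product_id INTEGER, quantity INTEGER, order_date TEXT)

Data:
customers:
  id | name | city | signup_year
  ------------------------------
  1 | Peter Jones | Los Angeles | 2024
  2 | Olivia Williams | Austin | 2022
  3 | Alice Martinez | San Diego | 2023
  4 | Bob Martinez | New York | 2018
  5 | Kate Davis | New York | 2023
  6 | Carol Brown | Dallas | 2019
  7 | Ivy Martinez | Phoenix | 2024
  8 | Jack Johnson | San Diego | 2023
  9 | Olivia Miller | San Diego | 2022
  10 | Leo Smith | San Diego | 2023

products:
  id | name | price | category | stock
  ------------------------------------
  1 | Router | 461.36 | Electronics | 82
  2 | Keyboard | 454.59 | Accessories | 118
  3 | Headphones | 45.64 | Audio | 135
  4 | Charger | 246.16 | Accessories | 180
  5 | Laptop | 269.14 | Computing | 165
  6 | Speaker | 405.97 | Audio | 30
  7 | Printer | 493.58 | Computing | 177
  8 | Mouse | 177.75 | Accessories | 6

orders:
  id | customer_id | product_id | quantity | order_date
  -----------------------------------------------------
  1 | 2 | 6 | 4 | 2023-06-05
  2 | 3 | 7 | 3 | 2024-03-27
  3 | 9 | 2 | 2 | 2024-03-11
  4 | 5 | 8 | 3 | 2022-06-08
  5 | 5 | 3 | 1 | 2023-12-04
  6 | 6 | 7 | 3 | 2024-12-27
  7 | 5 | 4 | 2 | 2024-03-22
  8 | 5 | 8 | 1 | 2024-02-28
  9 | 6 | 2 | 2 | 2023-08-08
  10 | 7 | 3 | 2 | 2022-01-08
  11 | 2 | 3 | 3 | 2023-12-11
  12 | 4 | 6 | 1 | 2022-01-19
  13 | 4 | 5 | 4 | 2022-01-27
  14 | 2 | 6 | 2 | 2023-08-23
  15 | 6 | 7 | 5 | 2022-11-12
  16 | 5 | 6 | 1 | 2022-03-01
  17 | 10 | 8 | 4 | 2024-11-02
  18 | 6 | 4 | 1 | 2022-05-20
SELECT DISTINCT city FROM customers ORDER BY city

Execution result:
city
Austin
Dallas
Los Angeles
New York
Phoenix
San Diego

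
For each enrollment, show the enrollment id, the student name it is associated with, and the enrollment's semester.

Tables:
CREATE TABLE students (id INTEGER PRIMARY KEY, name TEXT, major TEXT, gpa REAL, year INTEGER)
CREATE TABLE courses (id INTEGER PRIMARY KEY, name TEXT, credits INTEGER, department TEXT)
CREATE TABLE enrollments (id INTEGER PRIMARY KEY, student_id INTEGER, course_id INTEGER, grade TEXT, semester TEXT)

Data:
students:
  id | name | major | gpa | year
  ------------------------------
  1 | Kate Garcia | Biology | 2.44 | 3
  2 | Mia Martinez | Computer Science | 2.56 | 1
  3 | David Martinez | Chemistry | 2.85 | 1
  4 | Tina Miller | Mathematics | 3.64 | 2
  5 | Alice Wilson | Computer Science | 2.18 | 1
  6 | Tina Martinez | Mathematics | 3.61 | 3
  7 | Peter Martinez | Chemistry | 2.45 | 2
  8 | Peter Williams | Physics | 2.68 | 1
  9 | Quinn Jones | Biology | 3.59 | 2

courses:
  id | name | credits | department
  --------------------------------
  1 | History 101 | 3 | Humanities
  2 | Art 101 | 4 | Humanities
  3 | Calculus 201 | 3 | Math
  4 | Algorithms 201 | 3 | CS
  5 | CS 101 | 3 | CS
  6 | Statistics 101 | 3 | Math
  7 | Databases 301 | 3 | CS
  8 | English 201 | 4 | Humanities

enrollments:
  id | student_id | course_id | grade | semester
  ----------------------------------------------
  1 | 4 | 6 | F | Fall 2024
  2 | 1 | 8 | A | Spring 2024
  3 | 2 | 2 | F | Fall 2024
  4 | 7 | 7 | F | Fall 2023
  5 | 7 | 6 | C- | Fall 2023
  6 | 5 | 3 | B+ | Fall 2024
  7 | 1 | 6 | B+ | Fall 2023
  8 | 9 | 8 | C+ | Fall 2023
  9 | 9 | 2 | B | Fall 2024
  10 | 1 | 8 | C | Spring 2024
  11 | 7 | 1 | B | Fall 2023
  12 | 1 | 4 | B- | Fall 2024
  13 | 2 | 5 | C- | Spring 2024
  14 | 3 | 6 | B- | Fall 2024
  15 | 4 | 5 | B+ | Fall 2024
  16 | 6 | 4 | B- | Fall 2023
SELECT c.id, p.name AS student, c.semester FROM enrollments c JOIN students p ON c.student_id = p.id

Execution result:
id | student | semester
1 | Tina Miller | Fall 2024
2 | Kate Garcia | Spring 2024
3 | Mia Martinez | Fall 2024
4 | Peter Martinez | Fall 2023
5 | Peter Martinez | Fall 2023
6 | Alice Wilson | Fall 2024
7 | Kate Garcia | Fall 2023
8 | Quinn Jones | Fall 2023
9 | Quinn Jones | Fall 2024
10 | Kate Garcia | Spring 2024
11 | Peter Martinez | Fall 2023
12 | Kate Garcia | Fall 2024
13 | Mia Martinez | Spring 2024
14 | David Martinez | Fall 2024
15 | Tina Miller | Fall 2024
16 | Tina Martinez | Fall 2023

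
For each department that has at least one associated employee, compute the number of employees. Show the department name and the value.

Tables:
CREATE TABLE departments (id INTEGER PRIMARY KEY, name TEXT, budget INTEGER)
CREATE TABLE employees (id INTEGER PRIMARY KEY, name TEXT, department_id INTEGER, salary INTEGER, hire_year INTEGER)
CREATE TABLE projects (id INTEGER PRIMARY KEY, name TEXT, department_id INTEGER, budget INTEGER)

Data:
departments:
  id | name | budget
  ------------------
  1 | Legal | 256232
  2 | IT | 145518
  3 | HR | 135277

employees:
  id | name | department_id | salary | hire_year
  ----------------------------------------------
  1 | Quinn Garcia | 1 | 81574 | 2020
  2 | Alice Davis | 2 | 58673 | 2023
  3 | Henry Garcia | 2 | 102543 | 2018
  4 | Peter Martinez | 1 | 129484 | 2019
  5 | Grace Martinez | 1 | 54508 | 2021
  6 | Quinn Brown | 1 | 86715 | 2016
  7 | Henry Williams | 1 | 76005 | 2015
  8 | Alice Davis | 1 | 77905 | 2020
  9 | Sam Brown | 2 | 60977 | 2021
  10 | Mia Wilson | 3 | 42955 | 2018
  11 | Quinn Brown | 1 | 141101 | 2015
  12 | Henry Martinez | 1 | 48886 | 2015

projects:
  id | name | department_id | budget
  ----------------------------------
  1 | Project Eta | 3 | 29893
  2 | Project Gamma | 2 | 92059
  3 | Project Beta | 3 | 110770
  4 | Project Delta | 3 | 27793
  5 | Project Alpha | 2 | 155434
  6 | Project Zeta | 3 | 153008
SELECT p.name, COUNT(*) AS n FROM employees c JOIN departments p ON c.department_id = p.id GROUP BY p.id, p.name

Execution result:
name | n
Legal | 8
IT | 3
HR | 1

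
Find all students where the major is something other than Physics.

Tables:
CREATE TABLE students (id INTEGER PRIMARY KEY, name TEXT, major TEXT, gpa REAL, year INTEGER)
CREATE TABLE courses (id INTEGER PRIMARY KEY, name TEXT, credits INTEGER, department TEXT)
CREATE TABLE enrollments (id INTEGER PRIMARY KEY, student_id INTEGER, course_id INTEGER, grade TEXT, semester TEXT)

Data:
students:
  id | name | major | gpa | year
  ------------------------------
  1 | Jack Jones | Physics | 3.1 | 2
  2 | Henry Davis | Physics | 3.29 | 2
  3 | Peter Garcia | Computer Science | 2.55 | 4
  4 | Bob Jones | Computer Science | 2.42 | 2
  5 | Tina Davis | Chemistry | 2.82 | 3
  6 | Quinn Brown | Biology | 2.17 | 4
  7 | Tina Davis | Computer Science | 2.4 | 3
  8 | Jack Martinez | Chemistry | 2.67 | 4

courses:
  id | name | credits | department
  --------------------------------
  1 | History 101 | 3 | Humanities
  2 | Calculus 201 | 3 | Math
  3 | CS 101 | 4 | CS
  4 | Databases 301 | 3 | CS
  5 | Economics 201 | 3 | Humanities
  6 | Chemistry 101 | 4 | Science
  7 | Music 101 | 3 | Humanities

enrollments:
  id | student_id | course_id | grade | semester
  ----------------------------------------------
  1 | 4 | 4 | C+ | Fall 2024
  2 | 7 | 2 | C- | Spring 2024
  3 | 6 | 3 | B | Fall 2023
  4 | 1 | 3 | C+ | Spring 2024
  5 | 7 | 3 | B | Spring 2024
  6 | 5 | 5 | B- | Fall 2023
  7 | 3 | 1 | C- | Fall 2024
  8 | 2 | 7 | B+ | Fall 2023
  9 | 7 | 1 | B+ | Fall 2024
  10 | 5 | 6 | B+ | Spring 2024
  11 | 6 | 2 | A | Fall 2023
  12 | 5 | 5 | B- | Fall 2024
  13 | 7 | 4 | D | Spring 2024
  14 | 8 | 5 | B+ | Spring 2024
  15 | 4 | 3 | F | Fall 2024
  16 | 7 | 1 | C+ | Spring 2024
SELECT name, major FROM students WHERE major <> 'Physics'

Execution result:
name | major
Peter Garcia | Computer Science
Bob Jones | Computer Science
Tina Davis | Chemistry
Quinn Brown | Biology
Tina Davis | Computer Science
Jack Martinez | Chemistry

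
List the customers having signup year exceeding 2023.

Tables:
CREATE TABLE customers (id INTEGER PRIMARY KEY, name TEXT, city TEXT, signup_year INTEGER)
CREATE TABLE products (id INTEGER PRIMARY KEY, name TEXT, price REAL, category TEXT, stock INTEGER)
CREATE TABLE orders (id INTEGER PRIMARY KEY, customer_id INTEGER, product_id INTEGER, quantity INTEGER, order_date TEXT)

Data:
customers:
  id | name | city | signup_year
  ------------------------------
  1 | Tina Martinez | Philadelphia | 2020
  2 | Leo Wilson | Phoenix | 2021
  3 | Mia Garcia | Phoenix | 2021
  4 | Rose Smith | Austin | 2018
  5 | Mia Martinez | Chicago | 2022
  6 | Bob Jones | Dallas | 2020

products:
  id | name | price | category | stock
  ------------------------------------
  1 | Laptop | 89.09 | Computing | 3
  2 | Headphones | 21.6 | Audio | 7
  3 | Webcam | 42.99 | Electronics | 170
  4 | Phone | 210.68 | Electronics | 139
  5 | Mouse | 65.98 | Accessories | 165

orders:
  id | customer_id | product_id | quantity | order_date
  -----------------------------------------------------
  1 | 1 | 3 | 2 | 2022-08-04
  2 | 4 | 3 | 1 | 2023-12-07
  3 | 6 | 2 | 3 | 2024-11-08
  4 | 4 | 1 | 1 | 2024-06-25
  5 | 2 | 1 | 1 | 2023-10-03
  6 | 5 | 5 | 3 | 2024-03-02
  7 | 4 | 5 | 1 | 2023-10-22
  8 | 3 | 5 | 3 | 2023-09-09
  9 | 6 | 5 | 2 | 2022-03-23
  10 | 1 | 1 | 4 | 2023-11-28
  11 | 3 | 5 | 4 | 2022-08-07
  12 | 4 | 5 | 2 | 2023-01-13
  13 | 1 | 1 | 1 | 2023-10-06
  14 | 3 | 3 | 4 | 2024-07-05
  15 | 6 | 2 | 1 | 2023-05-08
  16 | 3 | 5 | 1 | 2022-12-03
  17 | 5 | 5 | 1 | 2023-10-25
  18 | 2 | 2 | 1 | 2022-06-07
SELECT name, signup_year FROM customers WHERE signup_year > 2023

Execution result:
(no rows)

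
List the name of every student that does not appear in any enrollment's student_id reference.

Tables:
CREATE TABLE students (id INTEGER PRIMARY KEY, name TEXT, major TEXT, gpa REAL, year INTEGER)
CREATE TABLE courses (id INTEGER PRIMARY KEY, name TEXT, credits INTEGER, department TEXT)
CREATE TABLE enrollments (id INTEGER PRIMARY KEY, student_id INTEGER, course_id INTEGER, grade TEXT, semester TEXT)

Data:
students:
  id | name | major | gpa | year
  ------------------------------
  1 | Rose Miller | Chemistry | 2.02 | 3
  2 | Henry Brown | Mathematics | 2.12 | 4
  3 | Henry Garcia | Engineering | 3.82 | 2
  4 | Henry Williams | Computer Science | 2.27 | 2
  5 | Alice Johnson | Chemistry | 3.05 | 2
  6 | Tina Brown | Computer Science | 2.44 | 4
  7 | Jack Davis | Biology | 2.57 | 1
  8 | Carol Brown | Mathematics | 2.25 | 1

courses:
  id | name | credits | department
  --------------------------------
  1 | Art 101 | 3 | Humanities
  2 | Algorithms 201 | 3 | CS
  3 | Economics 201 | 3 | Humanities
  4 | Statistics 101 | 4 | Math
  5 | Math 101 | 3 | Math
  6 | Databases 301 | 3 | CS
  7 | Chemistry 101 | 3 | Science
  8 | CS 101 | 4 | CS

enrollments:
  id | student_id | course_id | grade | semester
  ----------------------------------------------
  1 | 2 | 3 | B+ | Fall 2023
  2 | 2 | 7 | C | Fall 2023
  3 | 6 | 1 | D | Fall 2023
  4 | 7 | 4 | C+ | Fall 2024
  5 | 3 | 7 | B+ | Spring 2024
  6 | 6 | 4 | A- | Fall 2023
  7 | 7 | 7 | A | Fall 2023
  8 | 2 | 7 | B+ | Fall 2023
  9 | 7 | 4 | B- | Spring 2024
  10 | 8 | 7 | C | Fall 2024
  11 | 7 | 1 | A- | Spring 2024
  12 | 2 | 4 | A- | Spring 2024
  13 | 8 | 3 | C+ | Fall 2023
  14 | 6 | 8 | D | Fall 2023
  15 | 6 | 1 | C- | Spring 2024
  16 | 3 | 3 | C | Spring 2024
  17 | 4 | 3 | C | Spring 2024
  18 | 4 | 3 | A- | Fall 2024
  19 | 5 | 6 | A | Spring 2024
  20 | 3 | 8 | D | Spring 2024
SELECT p.name FROM students p LEFT JOIN enrollments c ON c.student_id = p.id WHERE c.id IS NULL

Execution result:
Rose Miller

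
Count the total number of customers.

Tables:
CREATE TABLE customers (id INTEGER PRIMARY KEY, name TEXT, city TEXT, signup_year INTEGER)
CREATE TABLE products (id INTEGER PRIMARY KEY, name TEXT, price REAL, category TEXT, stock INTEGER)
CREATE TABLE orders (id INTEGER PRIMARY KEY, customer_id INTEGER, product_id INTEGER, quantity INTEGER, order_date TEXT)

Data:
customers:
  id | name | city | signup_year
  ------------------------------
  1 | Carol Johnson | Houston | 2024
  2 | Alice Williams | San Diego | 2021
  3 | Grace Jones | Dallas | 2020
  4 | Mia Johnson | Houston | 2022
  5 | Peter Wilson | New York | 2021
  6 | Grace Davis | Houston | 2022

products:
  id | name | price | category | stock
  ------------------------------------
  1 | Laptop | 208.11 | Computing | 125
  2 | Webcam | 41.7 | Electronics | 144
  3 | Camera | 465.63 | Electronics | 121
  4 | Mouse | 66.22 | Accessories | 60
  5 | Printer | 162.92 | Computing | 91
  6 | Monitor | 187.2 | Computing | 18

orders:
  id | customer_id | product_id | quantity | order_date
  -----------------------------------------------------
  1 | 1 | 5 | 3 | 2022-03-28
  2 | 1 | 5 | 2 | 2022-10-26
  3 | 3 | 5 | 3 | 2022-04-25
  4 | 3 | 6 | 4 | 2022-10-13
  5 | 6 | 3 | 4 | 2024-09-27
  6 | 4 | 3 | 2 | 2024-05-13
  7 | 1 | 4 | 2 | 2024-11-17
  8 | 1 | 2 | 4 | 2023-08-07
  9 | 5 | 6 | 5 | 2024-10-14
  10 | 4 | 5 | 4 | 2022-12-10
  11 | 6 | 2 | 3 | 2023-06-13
SELECT COUNT(*) FROM customers

Execution result:
6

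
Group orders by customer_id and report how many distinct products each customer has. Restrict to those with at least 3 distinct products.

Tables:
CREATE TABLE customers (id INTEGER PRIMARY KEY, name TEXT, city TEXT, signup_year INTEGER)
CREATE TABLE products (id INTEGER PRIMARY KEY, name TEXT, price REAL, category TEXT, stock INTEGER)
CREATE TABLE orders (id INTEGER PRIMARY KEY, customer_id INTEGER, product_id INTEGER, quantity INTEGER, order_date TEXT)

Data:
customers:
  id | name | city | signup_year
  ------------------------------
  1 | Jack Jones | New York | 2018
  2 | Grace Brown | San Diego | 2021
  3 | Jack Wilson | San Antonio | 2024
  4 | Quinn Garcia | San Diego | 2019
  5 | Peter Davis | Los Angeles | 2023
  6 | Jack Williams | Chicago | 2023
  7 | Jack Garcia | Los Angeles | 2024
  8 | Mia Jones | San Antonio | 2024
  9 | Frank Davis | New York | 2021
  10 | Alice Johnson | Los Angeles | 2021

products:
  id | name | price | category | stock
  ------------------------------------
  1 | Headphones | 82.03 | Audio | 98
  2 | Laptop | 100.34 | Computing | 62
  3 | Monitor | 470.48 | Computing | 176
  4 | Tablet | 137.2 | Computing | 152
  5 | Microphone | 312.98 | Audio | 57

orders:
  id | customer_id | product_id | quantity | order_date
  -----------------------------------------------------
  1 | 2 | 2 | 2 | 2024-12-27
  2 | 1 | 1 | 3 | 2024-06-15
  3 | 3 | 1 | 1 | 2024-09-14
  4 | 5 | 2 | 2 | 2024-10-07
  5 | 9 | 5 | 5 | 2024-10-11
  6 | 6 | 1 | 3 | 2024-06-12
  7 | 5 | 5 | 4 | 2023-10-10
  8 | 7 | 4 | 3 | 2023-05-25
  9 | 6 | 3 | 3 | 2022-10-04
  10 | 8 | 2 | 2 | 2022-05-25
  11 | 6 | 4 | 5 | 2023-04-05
SELECT customer_id, COUNT(DISTINCT product_id) AS distinct_product_count FROM orders GROUP BY customer_id HAVING COUNT(DISTINCT product_id) >= 3

Execution result:
customer_id | distinct_product_count
6 | 3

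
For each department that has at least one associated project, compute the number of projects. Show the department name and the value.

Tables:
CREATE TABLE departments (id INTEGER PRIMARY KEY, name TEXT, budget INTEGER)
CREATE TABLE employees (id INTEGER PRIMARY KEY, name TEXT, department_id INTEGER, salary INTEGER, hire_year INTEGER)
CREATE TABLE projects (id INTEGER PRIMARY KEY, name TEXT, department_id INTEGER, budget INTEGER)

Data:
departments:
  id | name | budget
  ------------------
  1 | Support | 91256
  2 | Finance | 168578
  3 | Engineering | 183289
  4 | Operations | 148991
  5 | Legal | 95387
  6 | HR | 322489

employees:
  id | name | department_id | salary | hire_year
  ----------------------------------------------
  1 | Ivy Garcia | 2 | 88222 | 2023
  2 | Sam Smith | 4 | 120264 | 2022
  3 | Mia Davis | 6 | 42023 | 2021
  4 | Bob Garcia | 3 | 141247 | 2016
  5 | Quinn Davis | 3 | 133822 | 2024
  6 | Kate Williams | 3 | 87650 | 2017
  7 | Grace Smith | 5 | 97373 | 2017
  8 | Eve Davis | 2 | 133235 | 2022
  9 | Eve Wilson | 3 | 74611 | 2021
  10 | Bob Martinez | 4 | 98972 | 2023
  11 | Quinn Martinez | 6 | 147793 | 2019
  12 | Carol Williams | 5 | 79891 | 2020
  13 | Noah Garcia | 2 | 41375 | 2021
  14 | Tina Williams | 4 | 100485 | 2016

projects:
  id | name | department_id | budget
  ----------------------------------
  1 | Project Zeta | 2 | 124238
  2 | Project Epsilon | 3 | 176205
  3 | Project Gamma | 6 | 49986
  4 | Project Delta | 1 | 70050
SELECT p.name, COUNT(*) AS n FROM projects c JOIN departments p ON c.department_id = p.id GROUP BY p.id, p.name

Execution result:
name | n
Support | 1
Finance | 1
Engineering | 1
HR | 1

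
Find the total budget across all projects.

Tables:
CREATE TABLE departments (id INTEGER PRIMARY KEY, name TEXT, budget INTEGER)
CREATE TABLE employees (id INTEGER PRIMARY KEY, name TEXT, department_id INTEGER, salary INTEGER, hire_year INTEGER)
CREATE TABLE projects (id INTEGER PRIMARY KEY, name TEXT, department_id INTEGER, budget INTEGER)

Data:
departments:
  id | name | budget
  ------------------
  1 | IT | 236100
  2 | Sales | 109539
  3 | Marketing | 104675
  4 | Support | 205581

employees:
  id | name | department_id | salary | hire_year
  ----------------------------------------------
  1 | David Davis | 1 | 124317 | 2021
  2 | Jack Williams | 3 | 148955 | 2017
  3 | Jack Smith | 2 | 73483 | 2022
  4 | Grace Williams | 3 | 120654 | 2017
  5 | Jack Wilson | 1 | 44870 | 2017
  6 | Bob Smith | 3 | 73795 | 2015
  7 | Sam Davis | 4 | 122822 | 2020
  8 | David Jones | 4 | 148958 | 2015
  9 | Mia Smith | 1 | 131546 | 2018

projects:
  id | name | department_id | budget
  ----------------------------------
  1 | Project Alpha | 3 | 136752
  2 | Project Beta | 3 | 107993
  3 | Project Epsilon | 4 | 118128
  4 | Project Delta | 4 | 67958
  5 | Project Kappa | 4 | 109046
SELECT SUM(budget) FROM projects

Execution result:
539877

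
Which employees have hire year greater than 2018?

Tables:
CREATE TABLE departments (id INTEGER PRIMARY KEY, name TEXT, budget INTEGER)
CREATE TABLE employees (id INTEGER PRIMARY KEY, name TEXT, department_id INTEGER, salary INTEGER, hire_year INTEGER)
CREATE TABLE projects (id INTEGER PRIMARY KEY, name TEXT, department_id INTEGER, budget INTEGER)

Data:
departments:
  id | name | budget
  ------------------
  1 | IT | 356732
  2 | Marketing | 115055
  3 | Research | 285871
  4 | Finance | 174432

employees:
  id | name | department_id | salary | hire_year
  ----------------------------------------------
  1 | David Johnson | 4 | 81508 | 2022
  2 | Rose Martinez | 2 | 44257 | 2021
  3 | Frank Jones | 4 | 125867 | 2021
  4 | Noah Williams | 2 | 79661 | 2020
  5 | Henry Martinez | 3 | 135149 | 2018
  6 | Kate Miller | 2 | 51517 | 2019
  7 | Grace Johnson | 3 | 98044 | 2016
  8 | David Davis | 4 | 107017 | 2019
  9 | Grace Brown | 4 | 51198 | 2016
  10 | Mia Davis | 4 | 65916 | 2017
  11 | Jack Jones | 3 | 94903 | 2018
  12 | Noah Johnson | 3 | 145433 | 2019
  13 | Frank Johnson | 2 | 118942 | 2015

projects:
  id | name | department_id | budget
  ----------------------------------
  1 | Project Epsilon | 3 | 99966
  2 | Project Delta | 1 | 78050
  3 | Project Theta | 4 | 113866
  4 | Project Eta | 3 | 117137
SELECT name, hire_year FROM employees WHERE hire_year > 2018

Execution result:
name | hire_year
David Johnson | 2022
Rose Martinez | 2021
Frank Jones | 2021
Noah Williams | 2020
Kate Miller | 2019
David Davis | 2019
Noah Johnson | 2019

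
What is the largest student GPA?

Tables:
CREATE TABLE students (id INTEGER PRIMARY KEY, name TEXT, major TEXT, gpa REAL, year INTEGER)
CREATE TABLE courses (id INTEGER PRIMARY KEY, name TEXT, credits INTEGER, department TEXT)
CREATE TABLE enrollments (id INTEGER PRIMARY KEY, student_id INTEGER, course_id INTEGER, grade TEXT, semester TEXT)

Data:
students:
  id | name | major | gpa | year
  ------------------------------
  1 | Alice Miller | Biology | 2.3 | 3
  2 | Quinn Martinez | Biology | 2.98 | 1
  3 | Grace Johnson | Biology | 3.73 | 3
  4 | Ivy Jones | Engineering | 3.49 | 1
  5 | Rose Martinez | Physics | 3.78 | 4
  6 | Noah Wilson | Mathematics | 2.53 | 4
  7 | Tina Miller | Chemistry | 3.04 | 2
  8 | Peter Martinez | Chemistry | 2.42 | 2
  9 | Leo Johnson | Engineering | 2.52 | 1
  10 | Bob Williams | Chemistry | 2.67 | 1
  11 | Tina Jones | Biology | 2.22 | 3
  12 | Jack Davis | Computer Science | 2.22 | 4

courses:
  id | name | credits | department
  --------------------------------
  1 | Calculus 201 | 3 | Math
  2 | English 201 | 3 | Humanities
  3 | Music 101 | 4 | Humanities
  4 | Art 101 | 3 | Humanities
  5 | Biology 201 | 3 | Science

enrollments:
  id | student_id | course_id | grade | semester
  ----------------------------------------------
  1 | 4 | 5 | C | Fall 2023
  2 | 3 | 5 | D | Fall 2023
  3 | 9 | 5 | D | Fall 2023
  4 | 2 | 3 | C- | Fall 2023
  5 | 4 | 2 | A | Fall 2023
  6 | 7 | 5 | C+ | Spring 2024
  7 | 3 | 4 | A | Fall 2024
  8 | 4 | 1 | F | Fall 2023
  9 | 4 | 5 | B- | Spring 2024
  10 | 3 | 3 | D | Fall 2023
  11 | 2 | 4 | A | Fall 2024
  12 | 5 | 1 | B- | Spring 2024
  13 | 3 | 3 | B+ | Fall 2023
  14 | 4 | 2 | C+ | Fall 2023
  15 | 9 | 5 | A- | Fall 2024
SELECT MAX(gpa) FROM students

Execution result:
3.78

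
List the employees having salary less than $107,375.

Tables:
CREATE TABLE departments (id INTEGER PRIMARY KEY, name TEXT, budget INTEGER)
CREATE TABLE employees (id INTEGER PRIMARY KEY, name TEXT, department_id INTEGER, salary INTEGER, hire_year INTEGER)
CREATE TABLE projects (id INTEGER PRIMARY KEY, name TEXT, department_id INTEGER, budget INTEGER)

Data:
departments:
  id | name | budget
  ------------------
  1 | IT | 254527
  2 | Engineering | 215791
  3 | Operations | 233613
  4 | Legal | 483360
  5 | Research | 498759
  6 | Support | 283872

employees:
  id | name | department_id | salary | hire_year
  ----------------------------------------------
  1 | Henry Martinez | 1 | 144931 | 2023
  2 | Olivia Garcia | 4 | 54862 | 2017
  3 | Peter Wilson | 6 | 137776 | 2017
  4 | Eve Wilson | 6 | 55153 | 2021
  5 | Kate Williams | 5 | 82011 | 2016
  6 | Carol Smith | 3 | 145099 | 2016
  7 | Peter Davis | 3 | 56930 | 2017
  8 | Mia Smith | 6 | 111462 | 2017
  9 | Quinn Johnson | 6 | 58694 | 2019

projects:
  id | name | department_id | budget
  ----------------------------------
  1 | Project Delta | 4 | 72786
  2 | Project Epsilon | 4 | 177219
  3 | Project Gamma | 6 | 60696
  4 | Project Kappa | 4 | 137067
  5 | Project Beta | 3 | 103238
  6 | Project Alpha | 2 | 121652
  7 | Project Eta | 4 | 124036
SELECT name, salary FROM employees WHERE salary < 107375

Execution result:
name | salary
Olivia Garcia | 54862
Eve Wilson | 55153
Kate Williams | 82011
Peter Davis | 56930
Quinn Johnson | 58694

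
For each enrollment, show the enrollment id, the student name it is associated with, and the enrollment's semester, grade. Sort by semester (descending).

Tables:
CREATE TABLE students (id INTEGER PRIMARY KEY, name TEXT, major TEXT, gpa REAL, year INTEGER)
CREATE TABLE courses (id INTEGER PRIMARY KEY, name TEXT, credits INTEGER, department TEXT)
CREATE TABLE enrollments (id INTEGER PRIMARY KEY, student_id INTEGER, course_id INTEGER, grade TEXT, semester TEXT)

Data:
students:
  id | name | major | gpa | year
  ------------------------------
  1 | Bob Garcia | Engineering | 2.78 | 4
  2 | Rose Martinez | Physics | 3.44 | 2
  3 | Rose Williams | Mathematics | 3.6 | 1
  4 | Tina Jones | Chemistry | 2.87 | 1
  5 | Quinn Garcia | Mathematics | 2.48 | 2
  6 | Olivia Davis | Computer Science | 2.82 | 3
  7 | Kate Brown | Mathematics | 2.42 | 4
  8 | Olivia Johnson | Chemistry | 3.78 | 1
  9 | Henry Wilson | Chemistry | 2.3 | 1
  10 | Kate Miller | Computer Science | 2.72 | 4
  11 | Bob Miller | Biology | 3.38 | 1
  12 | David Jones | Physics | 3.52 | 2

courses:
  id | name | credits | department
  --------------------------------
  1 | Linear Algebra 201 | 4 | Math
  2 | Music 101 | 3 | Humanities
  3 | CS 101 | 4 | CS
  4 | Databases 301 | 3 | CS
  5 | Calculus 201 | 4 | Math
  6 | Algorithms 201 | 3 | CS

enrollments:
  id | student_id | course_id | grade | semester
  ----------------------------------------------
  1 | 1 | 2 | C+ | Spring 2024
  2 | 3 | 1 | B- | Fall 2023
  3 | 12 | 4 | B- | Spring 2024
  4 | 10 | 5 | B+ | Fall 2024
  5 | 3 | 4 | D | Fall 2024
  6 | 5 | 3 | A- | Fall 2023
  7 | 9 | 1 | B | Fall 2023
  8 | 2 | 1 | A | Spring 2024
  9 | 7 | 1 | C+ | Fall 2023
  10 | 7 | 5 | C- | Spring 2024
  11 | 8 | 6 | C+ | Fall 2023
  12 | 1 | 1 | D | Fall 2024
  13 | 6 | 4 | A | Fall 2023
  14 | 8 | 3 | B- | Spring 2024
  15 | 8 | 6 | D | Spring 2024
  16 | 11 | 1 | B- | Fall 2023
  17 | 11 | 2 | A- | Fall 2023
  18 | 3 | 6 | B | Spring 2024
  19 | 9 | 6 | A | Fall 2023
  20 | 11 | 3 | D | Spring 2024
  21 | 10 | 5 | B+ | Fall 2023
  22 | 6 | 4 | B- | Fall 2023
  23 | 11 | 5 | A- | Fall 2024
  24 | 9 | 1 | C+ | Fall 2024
SELECT c.id, p.name AS student, c.semester, c.grade FROM enrollments c JOIN students p ON c.student_id = p.id ORDER BY c.semester DESC

Execution result:
id | student | semester | grade
1 | Bob Garcia | Spring 2024 | C+
3 | David Jones | Spring 2024 | B-
8 | Rose Martinez | Spring 2024 | A
10 | Kate Brown | Spring 2024 | C-
14 | Olivia Johnson | Spring 2024 | B-
15 | Olivia Johnson | Spring 2024 | D
18 | Rose Williams | Spring 2024 | B
20 | Bob Miller | Spring 2024 | D
4 | Kate Miller | Fall 2024 | B+
5 | Rose Williams | Fall 2024 | D
12 | Bob Garcia | Fall 2024 | D
23 | Bob Miller | Fall 2024 | A-
24 | Henry Wilson | Fall 2024 | C+
2 | Rose Williams | Fall 2023 | B-
6 | Quinn Garcia | Fall 2023 | A-
7 | Henry Wilson | Fall 2023 | B
9 | Kate Brown | Fall 2023 | C+
11 | Olivia Johnson | Fall 2023 | C+
13 | Olivia Davis | Fall 2023 | A
16 | Bob Miller | Fall 2023 | B-
17 | Bob Miller | Fall 2023 | A-
19 | Henry Wilson | Fall 2023 | A
21 | Kate Miller | Fall 2023 | B+
22 | Olivia Davis | Fall 2023 | B-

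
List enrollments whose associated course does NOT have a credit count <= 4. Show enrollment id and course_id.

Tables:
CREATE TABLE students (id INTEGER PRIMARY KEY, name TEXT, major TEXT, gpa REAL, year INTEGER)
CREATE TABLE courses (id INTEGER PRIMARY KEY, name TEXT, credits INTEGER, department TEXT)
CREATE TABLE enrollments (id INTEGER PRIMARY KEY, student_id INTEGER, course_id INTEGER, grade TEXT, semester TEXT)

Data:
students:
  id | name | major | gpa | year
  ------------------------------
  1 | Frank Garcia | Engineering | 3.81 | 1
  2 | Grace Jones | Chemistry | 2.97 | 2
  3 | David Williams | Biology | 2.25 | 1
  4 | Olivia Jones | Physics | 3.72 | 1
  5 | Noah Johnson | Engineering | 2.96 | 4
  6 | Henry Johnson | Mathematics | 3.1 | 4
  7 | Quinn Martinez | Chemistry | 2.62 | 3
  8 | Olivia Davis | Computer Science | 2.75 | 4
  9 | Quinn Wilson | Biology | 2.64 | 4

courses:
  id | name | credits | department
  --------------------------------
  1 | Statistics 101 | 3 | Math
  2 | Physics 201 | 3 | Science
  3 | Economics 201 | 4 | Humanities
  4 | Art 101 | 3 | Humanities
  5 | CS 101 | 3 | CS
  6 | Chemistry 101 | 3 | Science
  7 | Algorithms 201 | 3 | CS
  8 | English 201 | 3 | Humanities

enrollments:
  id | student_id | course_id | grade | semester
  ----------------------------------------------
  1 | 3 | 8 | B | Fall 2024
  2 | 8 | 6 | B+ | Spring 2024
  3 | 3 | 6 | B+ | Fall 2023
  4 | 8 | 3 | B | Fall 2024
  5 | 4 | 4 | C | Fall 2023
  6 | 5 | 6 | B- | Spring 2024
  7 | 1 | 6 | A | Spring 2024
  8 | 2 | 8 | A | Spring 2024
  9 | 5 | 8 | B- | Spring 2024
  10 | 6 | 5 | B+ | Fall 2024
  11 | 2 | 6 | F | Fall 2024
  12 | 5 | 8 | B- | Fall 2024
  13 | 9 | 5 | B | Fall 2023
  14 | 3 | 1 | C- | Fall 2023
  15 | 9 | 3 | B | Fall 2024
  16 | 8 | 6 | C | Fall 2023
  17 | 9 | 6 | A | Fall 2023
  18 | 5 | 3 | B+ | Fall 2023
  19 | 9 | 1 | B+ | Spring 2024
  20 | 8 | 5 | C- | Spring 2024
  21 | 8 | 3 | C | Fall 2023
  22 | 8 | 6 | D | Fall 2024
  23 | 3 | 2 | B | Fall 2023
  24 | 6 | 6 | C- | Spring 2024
SELECT id, course_id FROM enrollments WHERE course_id NOT IN (SELECT id FROM courses WHERE credits <= 4)

Execution result:
(no rows)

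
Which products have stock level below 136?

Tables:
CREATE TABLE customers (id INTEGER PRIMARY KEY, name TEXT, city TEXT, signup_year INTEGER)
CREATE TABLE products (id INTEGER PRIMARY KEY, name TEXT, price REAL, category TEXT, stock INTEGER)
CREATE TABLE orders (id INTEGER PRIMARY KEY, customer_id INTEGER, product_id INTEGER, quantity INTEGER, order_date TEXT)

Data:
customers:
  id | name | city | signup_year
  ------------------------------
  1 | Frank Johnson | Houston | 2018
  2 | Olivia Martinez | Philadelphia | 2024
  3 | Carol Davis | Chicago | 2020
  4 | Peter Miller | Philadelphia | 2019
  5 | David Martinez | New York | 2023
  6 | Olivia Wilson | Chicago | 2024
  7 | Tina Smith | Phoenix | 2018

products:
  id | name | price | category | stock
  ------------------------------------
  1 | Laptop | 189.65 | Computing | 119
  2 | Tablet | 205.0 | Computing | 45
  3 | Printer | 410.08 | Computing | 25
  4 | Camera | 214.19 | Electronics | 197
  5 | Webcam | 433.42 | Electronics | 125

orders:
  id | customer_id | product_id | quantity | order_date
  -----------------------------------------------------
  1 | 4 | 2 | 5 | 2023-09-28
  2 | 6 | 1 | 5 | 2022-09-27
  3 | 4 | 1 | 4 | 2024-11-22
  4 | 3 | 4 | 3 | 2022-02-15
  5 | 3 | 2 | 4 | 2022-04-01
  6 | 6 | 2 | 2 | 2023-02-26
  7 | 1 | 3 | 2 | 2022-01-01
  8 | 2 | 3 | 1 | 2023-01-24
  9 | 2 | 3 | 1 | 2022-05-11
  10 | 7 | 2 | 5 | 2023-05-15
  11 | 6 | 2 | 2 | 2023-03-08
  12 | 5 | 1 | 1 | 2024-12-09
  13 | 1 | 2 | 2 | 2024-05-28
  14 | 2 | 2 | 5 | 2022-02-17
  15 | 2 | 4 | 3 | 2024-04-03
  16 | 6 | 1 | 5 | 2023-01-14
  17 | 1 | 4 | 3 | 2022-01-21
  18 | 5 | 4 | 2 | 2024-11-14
SELECT name, stock FROM products WHERE stock < 136

Execution result:
name | stock
Laptop | 119
Tablet | 45
Printer | 25
Webcam | 125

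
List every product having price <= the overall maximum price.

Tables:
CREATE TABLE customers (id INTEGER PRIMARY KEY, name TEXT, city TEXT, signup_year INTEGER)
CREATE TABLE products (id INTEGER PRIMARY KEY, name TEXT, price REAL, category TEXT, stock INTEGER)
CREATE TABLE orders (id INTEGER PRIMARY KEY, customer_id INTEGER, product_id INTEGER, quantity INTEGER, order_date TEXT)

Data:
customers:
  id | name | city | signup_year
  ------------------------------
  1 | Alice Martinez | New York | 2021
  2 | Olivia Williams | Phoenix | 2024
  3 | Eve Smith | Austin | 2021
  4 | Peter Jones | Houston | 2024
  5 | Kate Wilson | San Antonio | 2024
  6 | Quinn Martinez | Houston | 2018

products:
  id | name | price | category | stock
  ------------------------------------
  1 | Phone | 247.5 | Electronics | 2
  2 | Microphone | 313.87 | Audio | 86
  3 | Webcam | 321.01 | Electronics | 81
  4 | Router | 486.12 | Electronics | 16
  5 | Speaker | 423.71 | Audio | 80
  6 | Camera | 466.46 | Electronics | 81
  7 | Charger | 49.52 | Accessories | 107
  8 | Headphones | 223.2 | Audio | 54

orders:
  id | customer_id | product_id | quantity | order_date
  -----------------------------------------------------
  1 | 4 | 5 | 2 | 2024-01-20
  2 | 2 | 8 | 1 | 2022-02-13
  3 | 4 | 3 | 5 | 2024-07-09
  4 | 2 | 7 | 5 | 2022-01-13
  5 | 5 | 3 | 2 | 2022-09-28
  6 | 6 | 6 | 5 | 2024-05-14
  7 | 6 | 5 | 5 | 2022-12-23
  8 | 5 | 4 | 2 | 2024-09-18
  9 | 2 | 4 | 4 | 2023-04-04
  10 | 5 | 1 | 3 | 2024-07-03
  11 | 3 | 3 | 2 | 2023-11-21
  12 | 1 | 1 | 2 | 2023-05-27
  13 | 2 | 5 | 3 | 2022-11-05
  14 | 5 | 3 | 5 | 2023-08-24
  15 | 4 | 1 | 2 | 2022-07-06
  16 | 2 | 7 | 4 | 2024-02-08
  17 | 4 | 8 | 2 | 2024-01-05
SELECT name, price FROM products WHERE price <= (SELECT MAX(price) FROM products)

Execution result:
name | price
Phone | 247.50
Microphone | 313.87
Webcam | 321.01
Router | 486.12
Speaker | 423.71
Camera | 466.46
Charger | 49.52
Headphones | 223.20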